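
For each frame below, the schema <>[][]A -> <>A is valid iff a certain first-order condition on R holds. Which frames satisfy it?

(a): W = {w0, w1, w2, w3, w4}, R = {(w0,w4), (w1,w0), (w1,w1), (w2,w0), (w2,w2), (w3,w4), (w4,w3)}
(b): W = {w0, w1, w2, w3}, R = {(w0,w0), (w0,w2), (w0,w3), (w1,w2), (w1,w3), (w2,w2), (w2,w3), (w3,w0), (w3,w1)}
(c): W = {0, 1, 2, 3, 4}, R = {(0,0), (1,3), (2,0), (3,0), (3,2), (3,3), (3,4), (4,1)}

(b)

Frame correspondent (Sahlqvist): forall x forall y (xRy -> exists w (y R^2 w & xRw)) — i.e. a generalized confluence (Geach) condition.
(a): fails — w1Rw0 but no w with w0R²w and w1Rw.
(b): holds.
(c): fails — 4R1 but no w with 1R²w and 4Rw.
Valid on: (b).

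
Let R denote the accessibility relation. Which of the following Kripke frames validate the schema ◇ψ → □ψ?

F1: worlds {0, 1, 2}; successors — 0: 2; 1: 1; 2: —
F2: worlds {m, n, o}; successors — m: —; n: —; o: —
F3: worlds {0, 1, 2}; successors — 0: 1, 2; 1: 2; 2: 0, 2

This is the axiom for partial functionality; its first-order frame correspondent is ∀x ∀y ∀z (Rxy ∧ Rxz → y = z).
F1: holds.
F2: holds.
F3: fails — 0 sees both 1 and 2.

F1, F2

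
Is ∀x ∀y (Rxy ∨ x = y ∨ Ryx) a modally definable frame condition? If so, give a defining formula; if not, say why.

Modal frame validity is preserved under disjoint unions.
Take 2 disjoint single-world reflexive frames: each is trivially connected, but their disjoint union has 2 worlds with no edge between distinct components, so it is not connected.
So the class is not modally definable.

Not definable by any modal formula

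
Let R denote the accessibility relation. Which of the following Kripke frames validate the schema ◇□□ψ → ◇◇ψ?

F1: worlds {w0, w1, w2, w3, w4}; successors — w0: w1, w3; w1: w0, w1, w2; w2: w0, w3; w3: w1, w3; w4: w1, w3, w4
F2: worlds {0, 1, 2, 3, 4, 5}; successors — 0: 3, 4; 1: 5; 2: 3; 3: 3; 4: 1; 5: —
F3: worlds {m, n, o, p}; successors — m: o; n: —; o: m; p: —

This is the axiom for a generalized confluence (Geach) condition; its first-order frame correspondent is ∀x ∀y (xRy → ∃w (yR²w ∧ xR²w)).
F1: holds.
F2: fails — 0R4 but no w with 4R²w and 0R²w.
F3: fails — mRo but no w with oR²w and mR²w.

F1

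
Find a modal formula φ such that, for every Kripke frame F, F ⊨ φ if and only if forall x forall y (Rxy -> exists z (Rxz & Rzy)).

□□q → □q

The condition is density. The C4 schema □□q → □q defines it.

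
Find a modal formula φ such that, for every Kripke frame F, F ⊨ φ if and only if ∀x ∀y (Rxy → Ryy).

□(□q → q)

The condition is shift-reflexivity. The T□ schema □(□q → q) defines it.
Suppose □(□q→q) is valid. Take Rxy and set V(q)={w : Ryw}. Then at y, □q holds; since □(□q→q) at x, □q→q at y, so q at y, i.e. Ryy.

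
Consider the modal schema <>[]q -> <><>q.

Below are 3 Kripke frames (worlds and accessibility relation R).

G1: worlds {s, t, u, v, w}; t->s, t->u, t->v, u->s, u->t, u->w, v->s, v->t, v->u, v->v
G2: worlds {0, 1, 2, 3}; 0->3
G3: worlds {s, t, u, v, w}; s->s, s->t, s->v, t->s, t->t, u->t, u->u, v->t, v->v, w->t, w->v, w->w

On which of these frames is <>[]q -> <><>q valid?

G3

The schema corresponds to a generalized confluence (Geach) condition: forall x forall y (xRy -> exists w (yRw & x R^2 w)).
G1: fails — tRs but no w* with sRw* and tR²w*.
G2: fails — 0R3 but no w with 3Rw and 0R²w.
G3: satisfies the condition.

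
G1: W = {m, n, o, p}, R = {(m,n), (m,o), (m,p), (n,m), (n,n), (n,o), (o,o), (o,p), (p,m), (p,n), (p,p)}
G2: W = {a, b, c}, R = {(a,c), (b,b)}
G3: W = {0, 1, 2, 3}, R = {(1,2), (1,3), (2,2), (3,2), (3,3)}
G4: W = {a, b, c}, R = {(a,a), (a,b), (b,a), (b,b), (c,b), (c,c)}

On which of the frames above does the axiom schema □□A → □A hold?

G1, G3, G4

This is the axiom for density; its first-order frame correspondent is ∀x ∀y (Rxy → ∃z (Rxz ∧ Rzy)).
G1: ✓.
G2: fails — Rac but no z with Raz and Rzc.
G3: ✓.
G4: ✓.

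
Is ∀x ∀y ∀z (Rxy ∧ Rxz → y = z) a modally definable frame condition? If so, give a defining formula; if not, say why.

Definable; ◇r → □r defines it

This is a Sahlqvist condition; the CD axiom ◇r → □r defines it.
Suppose ◇r→□r is valid. Take Rxy, Rxz and set V(r)={y}. Then ◇r at x, so □r at x, so r at z, i.e. z=y.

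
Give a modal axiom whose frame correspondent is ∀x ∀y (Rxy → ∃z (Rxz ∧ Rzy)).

This is density; the standard corresponding axiom is C4: □□r → □r.
Suppose □□r→□r is valid. Take Rxy and set V(r)={w : xR²w}. Then □□r at x, so □r at x, so r at y, i.e. ∃z(Rxz∧Rzy).

□□r → □r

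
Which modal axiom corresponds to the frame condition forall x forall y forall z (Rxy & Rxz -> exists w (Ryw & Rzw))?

This is convergence; the standard corresponding axiom is .2: ◇□q → □◇q.
Suppose ◇□q→□◇q is valid. Take Rxy, Rxz and set V(q)={w : Ryw}. Then □q at y so ◇□q at x, so □◇q at x, so ◇q at z, giving w with Rzw and Ryw.

◇□q → □◇q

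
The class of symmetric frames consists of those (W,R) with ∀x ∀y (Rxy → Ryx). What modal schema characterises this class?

This is symmetry; the standard corresponding axiom is B: ψ → □◇ψ.

ψ → □◇ψ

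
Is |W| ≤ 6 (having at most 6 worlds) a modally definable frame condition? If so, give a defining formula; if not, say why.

No — not modally definable

Modal frame validity is preserved under disjoint unions.
Any modal formula valid on each of 7 disjoint one-world frames is valid on their disjoint union (validity is preserved under disjoint unions). Each one-world frame has |W|=1≤6, but the union has |W|=7.
So the class is not modally definable.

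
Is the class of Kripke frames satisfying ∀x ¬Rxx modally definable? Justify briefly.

If a class were modally definable it would be closed under surjective bounded morphisms (Goldblatt–Thomason).
The 5-cycle (worlds w0,w1,w2,w3,w4 with w0→w1→w2→w3→w4→w0) is irreflexive, and the map sending every world to a single reflexive point • is a surjective bounded morphism (forth: every edge maps to (•,•); back: every world has a successor). So any modal formula valid on the 5-cycle is also valid on the reflexive point, which is not irreflexive.
Hence irreflexivity is not modally definable.

No — not modally definable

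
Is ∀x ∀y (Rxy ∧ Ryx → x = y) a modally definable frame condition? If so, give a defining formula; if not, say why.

Not modally definable

Modal frame validity is preserved under surjective bounded morphisms.
The 8-cycle (worlds s,t,u,v,w,x,y,z with s→t→u→v→w→x→y→z→s) is antisymmetric. Sending even-indexed worlds to a and odd-indexed worlds to b is a surjective bounded morphism onto the two-world frame with a↔b, which is not antisymmetric.
Hence antisymmetry is not modally definable.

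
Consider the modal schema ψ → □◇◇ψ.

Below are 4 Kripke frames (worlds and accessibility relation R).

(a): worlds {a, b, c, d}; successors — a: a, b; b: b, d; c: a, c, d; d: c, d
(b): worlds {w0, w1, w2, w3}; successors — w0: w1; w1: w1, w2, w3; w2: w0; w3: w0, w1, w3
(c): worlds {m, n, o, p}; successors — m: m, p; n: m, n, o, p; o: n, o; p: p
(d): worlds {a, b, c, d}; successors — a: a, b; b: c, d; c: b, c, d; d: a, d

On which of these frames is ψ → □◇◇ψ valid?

(b)

This is the axiom for a generalized confluence (Geach) condition; its first-order frame correspondent is ∀x ∀z (xRz → ∃w (x = w ∧ zR²w)).
(a): fails — aRb but no w with a=w and bR²w.
(b): satisfies the condition.
(c): fails — mRp but no w with m=w and pR²w.
(d): fails — cRd but no w with c=w and dR²w.
Valid on: (b).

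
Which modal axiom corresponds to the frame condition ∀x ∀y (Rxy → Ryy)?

This is shift-reflexivity; the standard corresponding axiom is T□: □(□q → q).

□(□q → q)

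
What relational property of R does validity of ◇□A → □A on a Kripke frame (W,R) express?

This schema is equivalent to the 5 axiom ◇A → □◇A.
Its frame correspondent is the Euclidean property — ∀x ∀y ∀z (Rxy ∧ Rxz → Ryz).

the Euclidean property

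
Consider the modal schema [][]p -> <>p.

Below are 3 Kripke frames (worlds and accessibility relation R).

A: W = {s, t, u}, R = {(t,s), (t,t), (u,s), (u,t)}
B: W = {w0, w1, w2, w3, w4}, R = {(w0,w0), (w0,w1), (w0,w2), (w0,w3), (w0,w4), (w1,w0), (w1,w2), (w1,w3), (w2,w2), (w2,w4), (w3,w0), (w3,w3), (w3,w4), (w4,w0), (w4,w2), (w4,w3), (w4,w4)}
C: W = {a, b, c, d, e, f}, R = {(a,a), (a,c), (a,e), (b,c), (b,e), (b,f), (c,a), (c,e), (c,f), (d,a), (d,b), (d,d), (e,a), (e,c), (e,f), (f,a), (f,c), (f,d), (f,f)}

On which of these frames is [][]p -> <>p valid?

Frame correspondent (Sahlqvist): forall x exists w (x R^2 w & xRw) — i.e. a generalized confluence (Geach) condition.
A: fails — at s but no w with sR²w and sRw.
B: holds.
C: holds.
Valid on: B, C.

B, C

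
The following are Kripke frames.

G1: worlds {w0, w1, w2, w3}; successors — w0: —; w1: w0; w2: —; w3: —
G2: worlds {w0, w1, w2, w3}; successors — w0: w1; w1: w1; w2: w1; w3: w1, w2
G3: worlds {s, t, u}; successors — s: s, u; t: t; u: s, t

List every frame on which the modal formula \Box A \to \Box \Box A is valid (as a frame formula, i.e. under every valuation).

G1, G2

This is the axiom for transitivity; its first-order frame correspondent is \forall x \forall y \forall z (Rxy \wedge Ryz \to Rxz).
G1: holds.
G2: holds.
G3: fails — Rus and Rsu but not Ruu.
Valid on: G1, G2.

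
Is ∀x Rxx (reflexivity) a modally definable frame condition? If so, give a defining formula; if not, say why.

Definable; □r → r defines it

Yes: it is reflexivity, defined by the T schema □r → r.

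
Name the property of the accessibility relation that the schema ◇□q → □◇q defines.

Suppose ◇□q→□◇q is valid. Take Rxy, Rxz and set V(q)={w : Ryw}. Then □q at y so ◇□q at x, so □◇q at x, so ◇q at z, giving w with Rzw and Ryw.
The converse is a direct semantic check.
So the correspondent is convergence.

convergence: ∀x ∀y ∀z (Rxy ∧ Rxz → ∃w (Ryw ∧ Rzw))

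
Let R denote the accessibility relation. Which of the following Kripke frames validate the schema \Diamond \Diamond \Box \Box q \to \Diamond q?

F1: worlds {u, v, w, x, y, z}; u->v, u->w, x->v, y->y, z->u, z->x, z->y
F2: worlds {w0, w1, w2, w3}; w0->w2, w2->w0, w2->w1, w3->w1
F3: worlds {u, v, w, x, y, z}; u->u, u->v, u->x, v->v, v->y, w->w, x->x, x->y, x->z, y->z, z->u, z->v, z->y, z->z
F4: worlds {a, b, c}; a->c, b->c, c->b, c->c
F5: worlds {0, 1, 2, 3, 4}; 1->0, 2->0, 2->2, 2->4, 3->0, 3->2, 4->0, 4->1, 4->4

F3, F4

This is the axiom for a generalized confluence (Geach) condition; its first-order frame correspondent is \forall x \forall y (x R^2 y \to \exists w (y R^2 w \wedge xRw)).
F1: fails — zR²v but no t with vR²t and zRt.
F2: fails — w0R²w0 but no w with w0R²w and w0Rw.
F3: ✓.
F4: ✓.
F5: fails — 2R²0 but no w with 0R²w and 2Rw.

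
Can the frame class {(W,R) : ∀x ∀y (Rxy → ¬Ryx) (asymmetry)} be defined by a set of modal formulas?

Modal frame validity is preserved under surjective bounded morphisms.
The 5-cycle (worlds a,b,c,d,e with a→b→c→d→e→a) is asymmetric. Mapping every world to a single reflexive point • is a surjective bounded morphism, and the reflexive point is not asymmetric (R•• but asymmetry requires ¬R••).
So the class is not modally definable.

No — not modally definable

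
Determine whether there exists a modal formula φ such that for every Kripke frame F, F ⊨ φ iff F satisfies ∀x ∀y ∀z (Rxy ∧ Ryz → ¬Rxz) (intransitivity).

No

Modal frame validity is preserved under surjective bounded morphisms.
The 7-cycle (worlds w0,w1,w2,w3,w4,w5,w6 with w0→w1→w2→w3→w4→w5→w6→w0) is intransitive. Mapping every world to a single reflexive point • is a surjective bounded morphism; the reflexive point is not intransitive (R••∧R•• but R••).
So no modal formula (or set of formulas) defines exactly the intransitive frames.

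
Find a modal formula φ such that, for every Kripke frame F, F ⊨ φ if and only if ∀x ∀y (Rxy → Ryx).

s → □◇s

A defining formula is s → □◇s (the B axiom).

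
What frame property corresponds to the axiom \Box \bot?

□⊥ is valid iff no world has any successor (otherwise □⊥ fails at any world with one).

emptiness of R: \forall x \forall y \neg Rxy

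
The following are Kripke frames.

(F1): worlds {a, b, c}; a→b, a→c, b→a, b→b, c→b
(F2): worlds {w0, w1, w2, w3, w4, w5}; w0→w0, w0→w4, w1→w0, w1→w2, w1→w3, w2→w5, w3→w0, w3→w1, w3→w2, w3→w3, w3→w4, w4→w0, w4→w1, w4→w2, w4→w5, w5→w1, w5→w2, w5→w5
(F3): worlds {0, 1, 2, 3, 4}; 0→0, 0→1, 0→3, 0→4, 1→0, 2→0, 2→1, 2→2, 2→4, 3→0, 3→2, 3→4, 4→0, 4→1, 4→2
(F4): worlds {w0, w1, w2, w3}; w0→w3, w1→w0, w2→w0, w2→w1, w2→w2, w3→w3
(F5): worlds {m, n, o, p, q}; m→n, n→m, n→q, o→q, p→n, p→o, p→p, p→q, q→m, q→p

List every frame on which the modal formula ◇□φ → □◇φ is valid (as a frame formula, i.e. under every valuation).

This is the axiom for convergence; its first-order frame correspondent is ∀x ∀y ∀z (Rxy ∧ Rxz → ∃w (Ryw ∧ Rzw)).
(F1): satisfies the condition.
(F2): fails — Rw1w2 and Rw1w0 but w2 and w0 have no common successor.
(F3): satisfies the condition.
(F4): fails — Rw2w0 and Rw2w1 but w0 and w1 have no common successor.
(F5): fails — Rnq and Rnm but q and m have no common successor.

(F1), (F3)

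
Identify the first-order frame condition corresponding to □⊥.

□⊥ is valid iff no world has any successor (otherwise □⊥ fails at any world with one).

Emptiness of R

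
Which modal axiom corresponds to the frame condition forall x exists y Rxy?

□ψ → ◇ψ

The condition is seriality. The D schema □ψ → ◇ψ defines it.
Suppose □ψ→◇ψ is valid. At any x set V(ψ)=W. Then □ψ at x, so ◇ψ at x, so x has a successor.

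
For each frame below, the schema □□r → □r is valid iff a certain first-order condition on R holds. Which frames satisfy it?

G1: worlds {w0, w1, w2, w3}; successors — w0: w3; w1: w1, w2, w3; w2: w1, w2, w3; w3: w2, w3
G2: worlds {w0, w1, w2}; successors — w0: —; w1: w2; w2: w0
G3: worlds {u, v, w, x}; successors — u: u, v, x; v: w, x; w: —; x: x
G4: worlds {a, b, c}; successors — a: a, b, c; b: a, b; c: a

G1, G4

The schema corresponds to density: ∀x ∀y (Rxy → ∃z (Rxz ∧ Rzy)).
G1: holds.
G2: fails — Rw1w2 but no z with Rw1z and Rzw2.
G3: fails — Rvw but no z with Rvz and Rzw.
G4: holds.
Valid on: G1, G4.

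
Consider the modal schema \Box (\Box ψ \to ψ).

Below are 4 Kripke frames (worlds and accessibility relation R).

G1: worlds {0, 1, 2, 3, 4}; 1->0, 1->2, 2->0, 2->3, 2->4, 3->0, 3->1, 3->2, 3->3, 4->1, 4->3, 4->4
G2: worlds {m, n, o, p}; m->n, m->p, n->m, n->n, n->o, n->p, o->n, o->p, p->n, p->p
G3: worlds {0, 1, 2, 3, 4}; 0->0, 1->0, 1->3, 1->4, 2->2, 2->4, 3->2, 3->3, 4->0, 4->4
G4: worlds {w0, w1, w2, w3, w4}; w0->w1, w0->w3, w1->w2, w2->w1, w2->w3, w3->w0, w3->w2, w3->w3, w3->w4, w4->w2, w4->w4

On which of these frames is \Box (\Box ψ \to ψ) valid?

G3

The schema corresponds to shift-reflexivity: \forall x \forall y (Rxy \to Ryy).
G1: fails — R10 but not R00.
G2: fails — Rno but not Roo.
G3: ✓.
G4: fails — Rw1w2 but not Rw2w2.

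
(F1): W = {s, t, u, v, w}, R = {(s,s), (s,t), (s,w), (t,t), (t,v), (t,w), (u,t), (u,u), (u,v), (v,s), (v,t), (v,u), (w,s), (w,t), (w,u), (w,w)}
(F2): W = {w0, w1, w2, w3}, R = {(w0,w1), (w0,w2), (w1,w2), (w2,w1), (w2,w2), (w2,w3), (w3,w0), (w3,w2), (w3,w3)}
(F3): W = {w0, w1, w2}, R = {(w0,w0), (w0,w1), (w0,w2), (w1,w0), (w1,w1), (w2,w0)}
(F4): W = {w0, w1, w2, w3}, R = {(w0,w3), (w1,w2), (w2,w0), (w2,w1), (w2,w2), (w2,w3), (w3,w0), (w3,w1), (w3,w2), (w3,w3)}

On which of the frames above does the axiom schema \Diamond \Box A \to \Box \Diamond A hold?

The schema corresponds to convergence: \forall x \forall y \forall z (Rxy \wedge Rxz \to \exists w (Ryw \wedge Rzw)).
(F1): condition met.
(F2): condition met.
(F3): condition met.
(F4): fails — Rw2w1 and Rw2w0 but w1 and w0 have no common successor.
Valid on: (F1), (F2), (F3).

(F1), (F2), (F3)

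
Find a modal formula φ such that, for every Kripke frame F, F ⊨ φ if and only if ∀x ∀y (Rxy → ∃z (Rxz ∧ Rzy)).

A defining formula is □□r → □r (the C4 axiom).
Suppose □□r→□r is valid. Take Rxy and set V(r)={w : xR²w}. Then □□r at x, so □r at x, so r at y, i.e. ∃z(Rxz∧Rzy).

□□r → □r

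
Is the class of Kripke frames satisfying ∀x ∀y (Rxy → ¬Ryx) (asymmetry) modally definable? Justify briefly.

Not definable by any modal formula

Any modally definable frame class is closed under surjective bounded morphisms.
The 3-cycle (worlds 0,1,2 with 0→1→2→0) is asymmetric. Mapping every world to a single reflexive point • is a surjective bounded morphism, and the reflexive point is not asymmetric (R•• but asymmetry requires ¬R••).
Hence asymmetry is not modally definable.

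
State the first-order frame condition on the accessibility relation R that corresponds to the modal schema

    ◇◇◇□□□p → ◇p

∀x ∀y (xR³y → ∃w (yR³w ∧ xRw))

This is a Sahlqvist (Geach-type) schema ◇^3□^3p → □^0◇^1p.
Minimal-valuation argument: fix x; take any y with xR^3y and any z with xR^0z. Set V(p) to the set of worlds R-reachable from y in exactly 3 steps. Then □^3p holds at y, so the antecedent holds at x; validity forces ◇^1p at z, giving a w with zR^1w and yR^3w.
First-order correspondent: ∀x ∀y (xR³y → ∃w (yR³w ∧ xRw)).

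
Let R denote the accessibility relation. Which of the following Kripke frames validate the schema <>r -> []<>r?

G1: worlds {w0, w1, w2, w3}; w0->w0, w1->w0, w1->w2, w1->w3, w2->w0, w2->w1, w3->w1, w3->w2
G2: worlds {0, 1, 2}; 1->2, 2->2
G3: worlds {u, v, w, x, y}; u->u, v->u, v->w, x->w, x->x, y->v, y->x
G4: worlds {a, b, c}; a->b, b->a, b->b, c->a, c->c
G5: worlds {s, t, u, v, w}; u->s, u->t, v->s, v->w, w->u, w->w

G2

This is the axiom for the Euclidean property; its first-order frame correspondent is forall x forall y forall z (Rxy & Rxz -> Ryz).
G1: fails — Rw1w2 and Rw1w2 but not Rw2w2.
G2: holds.
G3: fails — Rvw and Rvw but not Rww.
G4: fails — Rba and Rba but not Raa.
G5: fails — Rut and Rut but not Rtt.
Valid on: G2.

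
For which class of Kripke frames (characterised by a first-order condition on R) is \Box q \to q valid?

Suppose □q→q is valid. At any x set V(q)={w : Rxw}. Then □q holds at x, so q holds at x, i.e. Rxx.

reflexivity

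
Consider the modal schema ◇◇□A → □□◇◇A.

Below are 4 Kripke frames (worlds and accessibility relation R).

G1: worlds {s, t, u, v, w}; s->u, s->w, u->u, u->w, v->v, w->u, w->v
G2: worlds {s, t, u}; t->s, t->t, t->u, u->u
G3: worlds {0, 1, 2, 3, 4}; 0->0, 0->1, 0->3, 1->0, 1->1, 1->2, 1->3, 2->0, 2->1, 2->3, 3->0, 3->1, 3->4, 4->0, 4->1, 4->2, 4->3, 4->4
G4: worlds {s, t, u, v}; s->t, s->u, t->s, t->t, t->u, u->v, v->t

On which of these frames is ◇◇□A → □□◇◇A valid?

The schema corresponds to a generalized confluence (Geach) condition: ∀x ∀y ∀z ((xR²y ∧ xR²z) → ∃w (yRw ∧ zR²w)).
G1: fails — sR²u, sR²v but no w* with uRw* and vR²w*.
G2: fails — tR²s, tR²s but no w with sRw and sR²w.
G3: ✓.
G4: fails — sR²u, sR²u but no w with uRw and uR²w.
Valid on: G3.

G3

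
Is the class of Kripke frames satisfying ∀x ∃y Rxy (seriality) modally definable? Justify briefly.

This is a Sahlqvist condition; the D axiom □q → ◇q defines it.
Suppose □q→◇q is valid. At any x set V(q)=W. Then □q at x, so ◇q at x, so x has a successor.

Yes, by □q → ◇q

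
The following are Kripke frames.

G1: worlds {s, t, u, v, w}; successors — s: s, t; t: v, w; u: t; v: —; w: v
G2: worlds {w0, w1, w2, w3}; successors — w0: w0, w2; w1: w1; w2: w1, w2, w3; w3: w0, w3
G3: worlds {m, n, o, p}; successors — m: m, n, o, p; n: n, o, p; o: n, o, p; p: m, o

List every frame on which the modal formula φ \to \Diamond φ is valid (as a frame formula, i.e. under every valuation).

The schema corresponds to reflexivity: \forall x Rxx.
G1: fails — world t does not see itself.
G2: satisfies the condition.
G3: fails — world p does not see itself.

G2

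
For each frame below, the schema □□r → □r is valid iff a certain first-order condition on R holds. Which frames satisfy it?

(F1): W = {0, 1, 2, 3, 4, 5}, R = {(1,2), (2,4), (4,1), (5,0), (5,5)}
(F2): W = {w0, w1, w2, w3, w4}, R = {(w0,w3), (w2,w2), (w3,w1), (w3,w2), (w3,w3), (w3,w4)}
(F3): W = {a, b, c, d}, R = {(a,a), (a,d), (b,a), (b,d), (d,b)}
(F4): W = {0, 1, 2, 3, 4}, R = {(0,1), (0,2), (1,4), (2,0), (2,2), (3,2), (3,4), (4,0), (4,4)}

(F2)

The schema corresponds to density: ∀x ∀y (Rxy → ∃z (Rxz ∧ Rzy)).
(F1): fails — R12 but no z with R1z and Rz2.
(F2): satisfies the condition.
(F3): fails — Rdb but no z with Rdz and Rzb.
(F4): fails — R01 but no z with R0z and Rz1.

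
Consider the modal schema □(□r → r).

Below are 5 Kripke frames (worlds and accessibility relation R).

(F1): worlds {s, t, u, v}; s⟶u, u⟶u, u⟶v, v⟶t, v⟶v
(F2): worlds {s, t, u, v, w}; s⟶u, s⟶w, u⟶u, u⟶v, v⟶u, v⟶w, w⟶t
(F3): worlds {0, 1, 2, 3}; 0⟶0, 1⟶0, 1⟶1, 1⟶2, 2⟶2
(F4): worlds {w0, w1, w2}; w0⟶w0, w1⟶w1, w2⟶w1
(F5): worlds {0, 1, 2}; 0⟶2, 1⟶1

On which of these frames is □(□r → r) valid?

This is the axiom for shift-reflexivity; its first-order frame correspondent is ∀x ∀y (Rxy → Ryy).
(F1): fails — Rvt but not Rtt.
(F2): fails — Ruv but not Rvv.
(F3): satisfies the condition.
(F4): satisfies the condition.
(F5): fails — R02 but not R22.

(F3), (F4)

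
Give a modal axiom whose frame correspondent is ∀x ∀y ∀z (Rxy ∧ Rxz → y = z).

This is partial functionality; the standard corresponding axiom is CD: ◇p → □p.
Suppose ◇p→□p is valid. Take Rxy, Rxz and set V(p)={y}. Then ◇p at x, so □p at x, so p at z, i.e. z=y.

◇p → □p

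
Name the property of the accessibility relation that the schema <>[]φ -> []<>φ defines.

convergence

Suppose ◇□φ→□◇φ is valid. Take Rxy, Rxz and set V(φ)={w : Ryw}. Then □φ at y so ◇□φ at x, so □◇φ at x, so ◇φ at z, giving w with Rzw and Ryw.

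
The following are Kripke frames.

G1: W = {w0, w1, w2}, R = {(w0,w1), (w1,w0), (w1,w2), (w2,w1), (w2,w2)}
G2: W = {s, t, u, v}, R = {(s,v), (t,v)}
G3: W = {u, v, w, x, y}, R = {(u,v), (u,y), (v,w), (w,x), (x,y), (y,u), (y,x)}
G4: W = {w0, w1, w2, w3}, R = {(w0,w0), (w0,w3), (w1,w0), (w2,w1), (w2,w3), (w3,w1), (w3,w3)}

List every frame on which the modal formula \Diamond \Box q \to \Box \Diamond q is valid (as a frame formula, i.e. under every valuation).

G1

Frame correspondent (Sahlqvist): \forall x \forall y \forall z (Rxy \wedge Rxz \to \exists w (Ryw \wedge Rzw)) — i.e. convergence.
G1: satisfies the condition.
G2: fails — Rsv and Rsv but v and v have no common successor.
G3: fails — Ruv and Ruy but v and y have no common successor.
G4: fails — Rw2w1 and Rw2w3 but w1 and w3 have no common successor.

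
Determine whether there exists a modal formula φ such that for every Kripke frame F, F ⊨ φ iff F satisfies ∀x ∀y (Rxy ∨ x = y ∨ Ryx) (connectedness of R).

No — not modally definable

Modal frame validity is preserved under disjoint unions.
Take 4 disjoint single-world reflexive frames: each is trivially connected, but their disjoint union has 4 worlds with no edge between distinct components, so it is not connected.
Hence connectedness of R is not modally definable.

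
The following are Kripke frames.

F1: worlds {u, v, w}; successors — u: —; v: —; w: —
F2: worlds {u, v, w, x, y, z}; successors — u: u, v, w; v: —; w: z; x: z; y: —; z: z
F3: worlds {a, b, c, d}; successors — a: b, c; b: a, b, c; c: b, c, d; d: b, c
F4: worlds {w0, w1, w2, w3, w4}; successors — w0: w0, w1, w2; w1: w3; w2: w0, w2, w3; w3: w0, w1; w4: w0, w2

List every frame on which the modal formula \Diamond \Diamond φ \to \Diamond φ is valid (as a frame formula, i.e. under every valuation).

Frame correspondent (Sahlqvist): \forall x \forall y (x R^2 y \to \exists w (y = w \wedge xRw)) — i.e. a generalized confluence (Geach) condition.
F1: condition met.
F2: fails — uR²z but no t with z=t and uRt.
F3: fails — aR²a but no w with a=w and aRw.
F4: fails — w0R²w3 but no w with w3=w and w0Rw.
Valid on: F1.

F1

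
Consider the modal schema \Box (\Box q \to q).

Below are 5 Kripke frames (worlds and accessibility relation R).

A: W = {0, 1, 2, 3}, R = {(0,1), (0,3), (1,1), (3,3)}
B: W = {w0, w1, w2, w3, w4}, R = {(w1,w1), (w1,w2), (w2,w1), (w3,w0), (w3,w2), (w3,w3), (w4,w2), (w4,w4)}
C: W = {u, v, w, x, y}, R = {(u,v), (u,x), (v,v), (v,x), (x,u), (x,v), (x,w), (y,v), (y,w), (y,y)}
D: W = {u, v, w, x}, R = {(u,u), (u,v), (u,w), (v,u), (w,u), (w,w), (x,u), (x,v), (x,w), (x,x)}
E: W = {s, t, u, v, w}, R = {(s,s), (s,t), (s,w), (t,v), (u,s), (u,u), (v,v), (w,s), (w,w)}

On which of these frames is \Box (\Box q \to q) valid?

The schema corresponds to shift-reflexivity: \forall x \forall y (Rxy \to Ryy).
A: condition met.
B: fails — Rw1w2 but not Rw2w2.
C: fails — Rxw but not Rww.
D: fails — Ruv but not Rvv.
E: fails — Rst but not Rtt.

A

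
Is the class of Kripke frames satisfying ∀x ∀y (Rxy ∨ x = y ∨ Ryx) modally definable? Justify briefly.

Any modally definable frame class is closed under disjoint unions.
Take 4 disjoint single-world reflexive frames: each is trivially connected, but their disjoint union has 4 worlds with no edge between distinct components, so it is not connected.
So the class is not modally definable.

No — not modally definable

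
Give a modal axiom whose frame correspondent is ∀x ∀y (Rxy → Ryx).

r → □◇r

This is symmetry; the standard corresponding axiom is B: r → □◇r.
Suppose r→□◇r is valid. Take Rxy and set V(r)={x}. Then r at x, so □◇r at x, so ◇r at y, so some z with Ryz has r; z=x, i.e. Ryx.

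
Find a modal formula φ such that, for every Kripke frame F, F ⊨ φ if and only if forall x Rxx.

A defining formula is □p → p (the T axiom).
Suppose □p→p is valid. At any x set V(p)={w : Rxw}. Then □p holds at x, so p holds at x, i.e. Rxx.

□p → p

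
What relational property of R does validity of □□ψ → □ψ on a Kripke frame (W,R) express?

Suppose □□ψ→□ψ is valid. Take Rxy and set V(ψ)={w : xR²w}. Then □□ψ at x, so □ψ at x, so ψ at y, i.e. ∃z(Rxz∧Rzy).

Density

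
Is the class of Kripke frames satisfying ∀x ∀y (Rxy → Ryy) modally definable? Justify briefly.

Yes — defined by □(□p → p)

Yes: it is shift-reflexivity, defined by the T□ schema □(□p → p).
Suppose □(□p→p) is valid. Take Rxy and set V(p)={w : Ryw}. Then at y, □p holds; since □(□p→p) at x, □p→p at y, so p at y, i.e. Ryy.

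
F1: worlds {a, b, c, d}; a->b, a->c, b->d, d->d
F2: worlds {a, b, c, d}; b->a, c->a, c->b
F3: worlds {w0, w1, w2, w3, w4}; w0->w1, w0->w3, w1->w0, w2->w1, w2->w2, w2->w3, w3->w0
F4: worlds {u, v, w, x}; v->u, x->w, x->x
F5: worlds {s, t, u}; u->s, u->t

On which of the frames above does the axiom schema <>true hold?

Frame correspondent (Sahlqvist): forall x exists y Rxy — i.e. seriality.
F1: fails — world c has no successor.
F2: fails — world a has no successor.
F3: fails — world w4 has no successor.
F4: fails — world u has no successor.
F5: fails — world s has no successor.

none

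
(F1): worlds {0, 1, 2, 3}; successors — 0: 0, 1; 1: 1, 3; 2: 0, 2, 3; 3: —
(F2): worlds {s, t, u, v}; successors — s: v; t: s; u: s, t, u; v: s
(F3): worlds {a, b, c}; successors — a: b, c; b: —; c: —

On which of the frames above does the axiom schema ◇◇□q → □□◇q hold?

The schema corresponds to a generalized confluence (Geach) condition: ∀x ∀y ∀z ((xR²y ∧ xR²z) → ∃w (yRw ∧ zRw)).
(F1): fails — 0R²0, 0R²3 but no w with 0Rw and 3Rw.
(F2): fails — uR²s, uR²t but no w with sRw and tRw.
(F3): holds.

(F3)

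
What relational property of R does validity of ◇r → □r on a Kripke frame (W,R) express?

Partial functionality

Suppose ◇r→□r is valid. Take Rxy, Rxz and set V(r)={y}. Then ◇r at x, so □r at x, so r at z, i.e. z=y.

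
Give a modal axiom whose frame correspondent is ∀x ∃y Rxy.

This is seriality; the standard corresponding axiom is D: □ψ → ◇ψ.
Suppose □ψ→◇ψ is valid. At any x set V(ψ)=W. Then □ψ at x, so ◇ψ at x, so x has a successor.

□ψ → ◇ψ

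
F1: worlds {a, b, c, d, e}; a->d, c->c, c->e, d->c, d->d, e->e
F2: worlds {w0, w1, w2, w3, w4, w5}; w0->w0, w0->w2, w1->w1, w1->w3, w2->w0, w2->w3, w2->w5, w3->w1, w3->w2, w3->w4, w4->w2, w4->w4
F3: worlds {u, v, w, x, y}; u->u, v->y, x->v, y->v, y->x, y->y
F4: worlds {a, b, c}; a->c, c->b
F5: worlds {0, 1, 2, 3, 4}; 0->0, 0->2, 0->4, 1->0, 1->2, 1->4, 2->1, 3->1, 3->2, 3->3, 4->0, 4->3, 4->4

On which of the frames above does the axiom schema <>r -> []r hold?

The schema corresponds to partial functionality: forall x forall y forall z (Rxy & Rxz -> y = z).
F1: fails — c sees both c and e.
F2: fails — w0 sees both w0 and w2.
F3: fails — y sees both v and x.
F4: holds.
F5: fails — 0 sees both 0 and 2.
Valid on: F4.

F4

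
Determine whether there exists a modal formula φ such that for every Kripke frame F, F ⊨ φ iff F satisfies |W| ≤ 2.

Modal frame validity is preserved under disjoint unions.
Any modal formula valid on each of 3 disjoint one-world frames is valid on their disjoint union (validity is preserved under disjoint unions). Each one-world frame has |W|=1≤2, but the union has |W|=3.
So no modal formula (or set of formulas) defines exactly the |W|≤2 frames.

No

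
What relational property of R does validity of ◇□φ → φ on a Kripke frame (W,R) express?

symmetry

Replacing φ by ¬φ and contraposing gives the equivalent schema φ → □◇φ.
Suppose φ→□◇φ is valid. Take Rxy and set V(φ)={x}. Then φ at x, so □◇φ at x, so ◇φ at y, so some z with Ryz has φ; z=x, i.e. Ryx.
Conversely, any frame satisfying ∀x ∀y (Rxy → Ryx) validates the schema.
So the correspondent is symmetry.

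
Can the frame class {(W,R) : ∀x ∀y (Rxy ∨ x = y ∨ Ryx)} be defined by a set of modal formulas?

Any modally definable frame class is closed under disjoint unions.
Take 3 disjoint single-world reflexive frames: each is trivially connected, but their disjoint union has 3 worlds with no edge between distinct components, so it is not connected.
So the class is not modally definable.

No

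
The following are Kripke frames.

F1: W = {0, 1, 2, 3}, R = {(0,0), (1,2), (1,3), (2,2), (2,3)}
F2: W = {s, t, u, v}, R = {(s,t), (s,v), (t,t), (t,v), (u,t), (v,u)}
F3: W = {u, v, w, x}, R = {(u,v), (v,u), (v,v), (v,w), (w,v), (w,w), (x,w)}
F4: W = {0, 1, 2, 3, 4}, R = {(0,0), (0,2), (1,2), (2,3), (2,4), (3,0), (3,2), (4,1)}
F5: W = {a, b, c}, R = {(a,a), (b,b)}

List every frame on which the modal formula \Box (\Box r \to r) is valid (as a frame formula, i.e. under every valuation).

F5

This is the axiom for shift-reflexivity; its first-order frame correspondent is \forall x \forall y (Rxy \to Ryy).
F1: fails — R23 but not R33.
F2: fails — Rtv but not Rvv.
F3: fails — Rvu but not Ruu.
F4: fails — R32 but not R22.
F5: satisfies the condition.
Valid on: F5.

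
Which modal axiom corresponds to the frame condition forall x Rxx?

□q → q

The condition is reflexivity. The T schema □q → q defines it.
Suppose □q→q is valid. At any x set V(q)={w : Rxw}. Then □q holds at x, so q holds at x, i.e. Rxx.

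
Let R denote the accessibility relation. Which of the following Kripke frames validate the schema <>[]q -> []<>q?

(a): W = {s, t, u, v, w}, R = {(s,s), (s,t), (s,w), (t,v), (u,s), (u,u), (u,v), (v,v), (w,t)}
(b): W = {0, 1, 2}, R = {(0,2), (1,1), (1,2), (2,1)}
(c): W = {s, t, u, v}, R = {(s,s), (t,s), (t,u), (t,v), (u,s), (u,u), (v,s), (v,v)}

The schema corresponds to convergence: forall x forall y forall z (Rxy & Rxz -> exists w (Ryw & Rzw)).
(a): fails — Rsw and Rst but w and t have no common successor.
(b): condition met.
(c): condition met.
Valid on: (b), (c).

(b), (c)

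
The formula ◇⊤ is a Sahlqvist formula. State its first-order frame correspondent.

Seriality

◇⊤ holds at w iff w has a successor, so frame-validity of ◇⊤ is exactly seriality. Equivalently via □q → ◇q:
Suppose □q→◇q is valid. At any x set V(q)=W. Then □q at x, so ◇q at x, so x has a successor.
Conversely, on a frame with seriality the schema holds at every world under every valuation.
Frame condition: ∀x ∃y Rxy.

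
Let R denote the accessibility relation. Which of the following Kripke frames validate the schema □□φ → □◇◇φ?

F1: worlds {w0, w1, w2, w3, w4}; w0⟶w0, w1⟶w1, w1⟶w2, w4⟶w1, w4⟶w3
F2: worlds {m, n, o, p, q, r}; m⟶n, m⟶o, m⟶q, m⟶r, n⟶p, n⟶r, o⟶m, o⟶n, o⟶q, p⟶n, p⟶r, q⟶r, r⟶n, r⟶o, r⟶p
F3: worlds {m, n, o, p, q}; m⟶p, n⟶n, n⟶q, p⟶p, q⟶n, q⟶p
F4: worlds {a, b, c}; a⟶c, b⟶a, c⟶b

F2, F3

The schema corresponds to a generalized confluence (Geach) condition: ∀x ∀z (xRz → ∃w (xR²w ∧ zR²w)).
F1: fails — w1Rw2 but no w with w1R²w and w2R²w.
F2: ✓.
F3: ✓.
F4: fails — aRc but no w with aR²w and cR²w.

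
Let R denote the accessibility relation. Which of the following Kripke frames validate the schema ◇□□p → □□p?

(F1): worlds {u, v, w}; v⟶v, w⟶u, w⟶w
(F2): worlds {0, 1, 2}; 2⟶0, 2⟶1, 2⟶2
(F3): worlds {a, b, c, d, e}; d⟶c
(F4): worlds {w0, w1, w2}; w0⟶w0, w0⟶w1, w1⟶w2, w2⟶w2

(F3)

This is the axiom for a generalized confluence (Geach) condition; its first-order frame correspondent is ∀x ∀y ∀z ((xRy ∧ xR²z) → ∃w (yR²w ∧ z = w)).
(F1): fails — wRu, wR²u but no t with uR²t and u=t.
(F2): fails — 2R0, 2R²0 but no w with 0R²w and 0=w.
(F3): holds.
(F4): fails — w0Rw1, w0R²w0 but no w with w1R²w and w0=w.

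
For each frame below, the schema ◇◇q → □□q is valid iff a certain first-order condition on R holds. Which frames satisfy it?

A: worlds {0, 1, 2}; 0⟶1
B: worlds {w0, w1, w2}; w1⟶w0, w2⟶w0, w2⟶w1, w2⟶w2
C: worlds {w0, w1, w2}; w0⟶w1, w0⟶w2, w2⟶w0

A

This is the axiom for a generalized confluence (Geach) condition; its first-order frame correspondent is ∀x ∀y ∀z ((xR²y ∧ xR²z) → ∃w (y = w ∧ z = w)).
A: ✓.
B: fails — w2R²w0, w2R²w1 but w0 ≠ w1.
C: fails — w2R²w1, w2R²w2 but w1 ≠ w2.
Valid on: A.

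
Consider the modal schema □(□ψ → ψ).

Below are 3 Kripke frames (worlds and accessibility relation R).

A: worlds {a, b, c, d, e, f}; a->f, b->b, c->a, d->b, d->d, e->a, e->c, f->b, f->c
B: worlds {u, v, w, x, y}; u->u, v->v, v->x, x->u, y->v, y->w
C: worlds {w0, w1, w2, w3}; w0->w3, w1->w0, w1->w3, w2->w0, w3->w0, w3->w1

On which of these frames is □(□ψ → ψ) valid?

Frame correspondent (Sahlqvist): ∀x ∀y (Rxy → Ryy) — i.e. shift-reflexivity.
A: fails — Rea but not Raa.
B: fails — Rvx but not Rxx.
C: fails — Rw1w0 but not Rw0w0.

none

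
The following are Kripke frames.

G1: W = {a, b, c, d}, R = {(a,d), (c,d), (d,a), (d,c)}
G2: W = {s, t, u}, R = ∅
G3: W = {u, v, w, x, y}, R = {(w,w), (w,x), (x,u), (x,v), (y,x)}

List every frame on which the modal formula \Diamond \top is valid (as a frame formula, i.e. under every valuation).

none

This is the axiom for seriality; its first-order frame correspondent is \forall x \exists y Rxy.
G1: fails — world b has no successor.
G2: fails — world s has no successor.
G3: fails — world u has no successor.
Valid on no frame.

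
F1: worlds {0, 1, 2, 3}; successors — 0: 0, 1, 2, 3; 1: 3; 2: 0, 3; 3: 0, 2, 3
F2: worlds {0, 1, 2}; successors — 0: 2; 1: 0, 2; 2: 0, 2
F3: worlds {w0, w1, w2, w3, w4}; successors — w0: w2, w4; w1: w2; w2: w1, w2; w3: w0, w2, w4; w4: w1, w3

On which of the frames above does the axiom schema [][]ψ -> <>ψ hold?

Frame correspondent (Sahlqvist): forall x exists w (x R^2 w & xRw) — i.e. a generalized confluence (Geach) condition.
F1: condition met.
F2: condition met.
F3: fails — at w4 but no w with w4R²w and w4Rw.

F1, F2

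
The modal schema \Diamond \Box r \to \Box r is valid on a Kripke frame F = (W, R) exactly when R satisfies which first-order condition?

This schema is equivalent to the 5 axiom ◇r → □◇r.
It corresponds to the Euclidean property: \forall x \forall y \forall z (Rxy \wedge Rxz \to Ryz).

The Euclidean property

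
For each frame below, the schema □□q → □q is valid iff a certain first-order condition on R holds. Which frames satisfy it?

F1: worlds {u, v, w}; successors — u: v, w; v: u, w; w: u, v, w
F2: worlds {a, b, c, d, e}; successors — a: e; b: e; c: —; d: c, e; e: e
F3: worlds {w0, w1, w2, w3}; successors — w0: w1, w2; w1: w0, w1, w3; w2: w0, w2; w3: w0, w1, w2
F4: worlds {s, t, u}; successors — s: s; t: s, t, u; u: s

The schema corresponds to density: ∀x ∀y (Rxy → ∃z (Rxz ∧ Rzy)).
F1: satisfies the condition.
F2: fails — Rdc but no z with Rdz and Rzc.
F3: satisfies the condition.
F4: satisfies the condition.
Valid on: F1, F3, F4.

F1, F3, F4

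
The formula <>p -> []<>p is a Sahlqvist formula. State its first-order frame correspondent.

the Euclidean property

This is the 5 axiom.
Its frame correspondent is the Euclidean property — forall x forall y forall z (Rxy & Rxz -> Ryz).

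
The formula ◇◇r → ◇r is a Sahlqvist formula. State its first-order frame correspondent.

transitivity: ∀x ∀y ∀z (Rxy ∧ Ryz → Rxz)

This is frame-equivalent to □r → □□r (substitute ¬r for r and contrapose).
Suppose □r→□□r is valid. Take Rxy, Ryz and set V(r)={w : Rxw}. Then □r at x, so □□r at x, so □r at y, so r at z, i.e. Rxz.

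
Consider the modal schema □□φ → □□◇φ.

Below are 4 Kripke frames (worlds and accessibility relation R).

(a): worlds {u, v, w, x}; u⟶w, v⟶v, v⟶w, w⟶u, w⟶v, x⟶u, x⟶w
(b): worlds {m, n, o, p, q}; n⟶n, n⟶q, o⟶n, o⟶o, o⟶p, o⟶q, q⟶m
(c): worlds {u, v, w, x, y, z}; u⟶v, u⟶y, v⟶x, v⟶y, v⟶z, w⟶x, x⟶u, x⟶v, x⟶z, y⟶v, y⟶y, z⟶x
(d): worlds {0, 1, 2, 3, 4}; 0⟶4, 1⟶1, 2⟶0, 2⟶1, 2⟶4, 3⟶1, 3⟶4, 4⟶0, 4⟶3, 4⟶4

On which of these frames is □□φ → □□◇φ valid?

The schema corresponds to a generalized confluence (Geach) condition: ∀x ∀z (xR²z → ∃w (xR²w ∧ zRw)).
(a): fails — uR²u but no t with uR²t and uRt.
(b): fails — nR²m but no w with nR²w and mRw.
(c): fails — wR²z but no t with wR²t and zRt.
(d): condition met.
Valid on: (d).

(d)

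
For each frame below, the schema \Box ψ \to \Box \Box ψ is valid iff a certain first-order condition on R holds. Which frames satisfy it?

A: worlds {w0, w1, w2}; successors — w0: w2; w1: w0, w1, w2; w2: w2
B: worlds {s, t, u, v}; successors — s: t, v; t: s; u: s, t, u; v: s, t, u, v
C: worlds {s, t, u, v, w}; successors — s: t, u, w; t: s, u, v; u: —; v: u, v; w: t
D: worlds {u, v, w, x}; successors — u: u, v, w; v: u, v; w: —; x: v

A

This is the axiom for transitivity; its first-order frame correspondent is \forall x \forall y \forall z (Rxy \wedge Ryz \to Rxz).
A: satisfies the condition.
B: fails — Rus and Rsv but not Ruv.
C: fails — Rwt and Rtv but not Rwv.
D: fails — Rvu and Ruw but not Rvw.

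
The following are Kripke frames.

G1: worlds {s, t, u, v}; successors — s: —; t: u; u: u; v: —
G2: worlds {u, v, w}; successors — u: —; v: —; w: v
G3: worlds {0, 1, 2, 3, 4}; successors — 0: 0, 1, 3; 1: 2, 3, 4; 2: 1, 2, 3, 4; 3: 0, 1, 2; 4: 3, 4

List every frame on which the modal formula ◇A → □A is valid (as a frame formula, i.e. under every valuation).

Frame correspondent (Sahlqvist): ∀x ∀y ∀z (Rxy ∧ Rxz → y = z) — i.e. partial functionality.
G1: holds.
G2: holds.
G3: fails — 0 sees both 0 and 1.

G1, G2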